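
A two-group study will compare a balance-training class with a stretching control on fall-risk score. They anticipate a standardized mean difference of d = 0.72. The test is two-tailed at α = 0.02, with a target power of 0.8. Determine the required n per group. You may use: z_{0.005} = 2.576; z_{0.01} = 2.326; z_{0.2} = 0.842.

For two independent groups with equal n: n = 2·((z_{α/2} + z_β) / d)².
z_{α/2} + z_β = 2.326 + 0.842 = 3.168.
n = 2 × (3.168 / 0.72)² = 2 × 4.400² = 2 × 19.36 = 38.7.
Round up to the next whole participant.

n = 39 per group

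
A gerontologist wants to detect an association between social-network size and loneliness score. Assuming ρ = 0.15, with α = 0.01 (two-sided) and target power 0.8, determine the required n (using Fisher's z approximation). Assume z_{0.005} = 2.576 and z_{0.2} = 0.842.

n = 515

Fisher's z: C = ½·ln((1+r)/(1−r)) = ½·ln(1.3529) = 0.1511.
n = ((z_{α/2} + z_β)/C)² + 3.
(2.576 + 0.842) / 0.1511 = 3.418 / 0.1511 = 22.621.
n = 22.621² + 3 = 511.70 + 3 = 514.7.
Round up.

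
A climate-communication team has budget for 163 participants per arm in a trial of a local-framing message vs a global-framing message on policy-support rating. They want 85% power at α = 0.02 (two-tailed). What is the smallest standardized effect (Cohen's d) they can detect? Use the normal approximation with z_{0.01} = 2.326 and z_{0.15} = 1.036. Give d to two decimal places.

d_min ≈ 0.37

For two independent groups of n = 163 each: d_min = (z_{α/2} + z_β)·√(2/n).
z-sum = 2.326 + 1.036 = 3.362.
d_min = 3.362 × √(2/163) = 3.362 × 0.1108 = 0.372.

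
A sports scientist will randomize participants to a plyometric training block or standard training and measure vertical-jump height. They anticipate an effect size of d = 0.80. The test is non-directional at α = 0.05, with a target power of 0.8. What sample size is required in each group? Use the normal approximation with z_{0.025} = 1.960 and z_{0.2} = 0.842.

For two independent groups with equal n: n = 2·((z_{α/2} + z_β) / d)².
z_{α/2} + z_β = 1.960 + 0.842 = 2.802.
n = 2 × (2.802 / 0.80)² = 2 × 3.502² = 2 × 12.27 = 24.5.
Round up to the next whole participant.

n = 25 per group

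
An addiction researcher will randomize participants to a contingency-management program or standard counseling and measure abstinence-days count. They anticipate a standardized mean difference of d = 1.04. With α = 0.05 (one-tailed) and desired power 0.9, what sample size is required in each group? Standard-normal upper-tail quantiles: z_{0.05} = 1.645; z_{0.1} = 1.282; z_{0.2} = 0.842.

For two independent groups with equal n: n = 2·((z_{α} + z_β) / d)².
z_{α} + z_β = 1.645 + 1.282 = 2.927.
n = 2 × (2.927 / 1.04)² = 2 × 2.814² = 2 × 7.92 = 15.8.
Round up to the next whole participant.

n = 16 per group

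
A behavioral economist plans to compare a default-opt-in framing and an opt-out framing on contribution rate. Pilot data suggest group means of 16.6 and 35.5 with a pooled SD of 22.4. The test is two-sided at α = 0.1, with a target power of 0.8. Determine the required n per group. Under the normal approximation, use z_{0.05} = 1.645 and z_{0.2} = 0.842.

Cohen's d = |M₁ − M₂| / SD_pooled = |16.6 − 35.5| / 22.4 = 18.9 / 22.4 = 0.844.
For two independent groups with equal n: n = 2·((z_{α/2} + z_β) / d)².
z_{α/2} + z_β = 1.645 + 0.842 = 2.487.
n = 2 × (2.487 / 0.844)² = 2 × 2.947² = 2 × 8.68 = 17.4.
Round up to the next whole participant.

n = 18 per group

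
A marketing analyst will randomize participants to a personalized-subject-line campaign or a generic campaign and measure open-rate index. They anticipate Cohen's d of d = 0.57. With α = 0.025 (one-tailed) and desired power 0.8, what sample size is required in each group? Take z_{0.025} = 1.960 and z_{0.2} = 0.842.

n = 49 per group

For two independent groups with equal n: n = 2·((z_{α} + z_β) / d)².
z_{α} + z_β = 1.960 + 0.842 = 2.802.
n = 2 × (2.802 / 0.57)² = 2 × 4.916² = 2 × 24.16 = 48.3.
Round up to the next whole participant.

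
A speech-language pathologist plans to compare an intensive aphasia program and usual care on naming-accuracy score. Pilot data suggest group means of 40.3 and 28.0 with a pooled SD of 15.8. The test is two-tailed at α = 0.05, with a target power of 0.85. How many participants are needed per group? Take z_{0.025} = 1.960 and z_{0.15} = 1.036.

Cohen's d = |M₁ − M₂| / SD_pooled = |40.3 − 28.0| / 15.8 = 12.3 / 15.8 = 0.778.
For two independent groups with equal n: n = 2·((z_{α/2} + z_β) / d)².
z_{α/2} + z_β = 1.960 + 1.036 = 2.996.
n = 2 × (2.996 / 0.778)² = 2 × 3.851² = 2 × 14.83 = 29.7.
Round up to the next whole participant.

n = 30 per group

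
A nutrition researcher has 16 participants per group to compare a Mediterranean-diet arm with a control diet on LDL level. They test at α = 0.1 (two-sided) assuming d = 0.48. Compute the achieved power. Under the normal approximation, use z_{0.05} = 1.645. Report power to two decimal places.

For two equal groups, power = Φ(d·√(n/2) − z_{α/2}).
d·√(n/2) = 0.48 × √(16/2) = 0.48 × 2.828 = 1.358.
z_β = 1.358 − 1.645 = -0.287.
Power = Φ(-0.287) = 0.387.

power ≈ 0.39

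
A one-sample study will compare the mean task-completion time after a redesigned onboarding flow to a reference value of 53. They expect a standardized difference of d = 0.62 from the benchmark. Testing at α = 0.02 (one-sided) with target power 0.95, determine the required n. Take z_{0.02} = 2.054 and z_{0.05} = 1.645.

For a one-sample test: n = ((z_{α} + z_β) / d)².
z_{α} + z_β = 2.054 + 1.645 = 3.699.
n = (3.699 / 0.62)² = 5.966² = 35.59.
Round up.

n = 36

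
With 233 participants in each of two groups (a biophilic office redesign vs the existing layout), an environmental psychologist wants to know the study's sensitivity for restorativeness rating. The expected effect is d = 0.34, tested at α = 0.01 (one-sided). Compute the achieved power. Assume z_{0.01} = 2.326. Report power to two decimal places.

For two equal groups, power = Φ(d·√(n/2) − z_{α}).
d·√(n/2) = 0.34 × √(233/2) = 0.34 × 10.794 = 3.670.
z_β = 3.670 − 2.326 = 1.344.
Power = Φ(1.344) = 0.910.

power ≈ 0.91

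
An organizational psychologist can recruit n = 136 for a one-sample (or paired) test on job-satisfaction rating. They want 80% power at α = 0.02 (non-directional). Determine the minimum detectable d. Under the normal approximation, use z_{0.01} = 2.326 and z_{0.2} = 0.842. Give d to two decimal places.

d_min ≈ 0.27

For a single sample (or paired design) of n = 136: d_min = (z_{α/2} + z_β)/√n.
z-sum = 2.326 + 0.842 = 3.168.
d_min = 3.168 / √136 = 3.168 / 11.662 = 0.272.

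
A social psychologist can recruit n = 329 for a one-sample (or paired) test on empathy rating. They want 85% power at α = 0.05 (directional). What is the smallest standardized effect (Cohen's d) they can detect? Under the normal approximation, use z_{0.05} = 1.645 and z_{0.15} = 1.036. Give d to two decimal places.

d_min ≈ 0.15

For a single sample (or paired design) of n = 329: d_min = (z_{α} + z_β)/√n.
z-sum = 1.645 + 1.036 = 2.681.
d_min = 2.681 / √329 = 2.681 / 18.138 = 0.148.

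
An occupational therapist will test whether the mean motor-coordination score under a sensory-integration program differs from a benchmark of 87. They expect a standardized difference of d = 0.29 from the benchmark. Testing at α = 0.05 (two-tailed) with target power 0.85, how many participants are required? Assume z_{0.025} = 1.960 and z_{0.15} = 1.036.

For a one-sample test: n = ((z_{α/2} + z_β) / d)².
z_{α/2} + z_β = 1.960 + 1.036 = 2.996.
n = (2.996 / 0.29)² = 10.331² = 106.73.
Round up.

n = 107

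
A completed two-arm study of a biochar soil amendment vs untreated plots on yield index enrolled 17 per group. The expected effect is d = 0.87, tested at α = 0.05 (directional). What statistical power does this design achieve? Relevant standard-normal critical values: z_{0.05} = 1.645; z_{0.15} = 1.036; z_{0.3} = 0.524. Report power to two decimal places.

power ≈ 0.81

For two equal groups, power = Φ(d·√(n/2) − z_{α}).
d·√(n/2) = 0.87 × √(17/2) = 0.87 × 2.915 = 2.536.
z_β = 2.536 − 1.645 = 0.891.
Power = Φ(0.891) = 0.814.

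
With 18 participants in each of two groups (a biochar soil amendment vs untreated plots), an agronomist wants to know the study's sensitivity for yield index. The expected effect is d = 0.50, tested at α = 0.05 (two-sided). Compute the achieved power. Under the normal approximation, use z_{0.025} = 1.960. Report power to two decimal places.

For two equal groups, power = Φ(d·√(n/2) − z_{α/2}).
d·√(n/2) = 0.50 × √(18/2) = 0.50 × 3.000 = 1.500.
z_β = 1.500 − 1.960 = -0.460.
Power = Φ(-0.460) = 0.323.

power ≈ 0.32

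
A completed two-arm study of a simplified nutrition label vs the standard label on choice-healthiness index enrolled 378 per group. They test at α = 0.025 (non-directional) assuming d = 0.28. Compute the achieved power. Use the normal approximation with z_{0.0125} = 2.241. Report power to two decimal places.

power ≈ 0.95

For two equal groups, power = Φ(d·√(n/2) − z_{α/2}).
d·√(n/2) = 0.28 × √(378/2) = 0.28 × 13.748 = 3.849.
z_β = 3.849 − 2.241 = 1.608.
Power = Φ(1.608) = 0.946.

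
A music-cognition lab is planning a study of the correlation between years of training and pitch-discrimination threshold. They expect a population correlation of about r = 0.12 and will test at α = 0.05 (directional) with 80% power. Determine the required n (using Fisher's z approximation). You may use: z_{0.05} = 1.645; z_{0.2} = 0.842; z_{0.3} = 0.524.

n = 429

Fisher's z: C = ½·ln((1+r)/(1−r)) = ½·ln(1.2727) = 0.1206.
n = ((z_{α} + z_β)/C)² + 3.
(1.645 + 0.842) / 0.1206 = 2.487 / 0.1206 = 20.622.
n = 20.622² + 3 = 425.26 + 3 = 428.3.
Round up.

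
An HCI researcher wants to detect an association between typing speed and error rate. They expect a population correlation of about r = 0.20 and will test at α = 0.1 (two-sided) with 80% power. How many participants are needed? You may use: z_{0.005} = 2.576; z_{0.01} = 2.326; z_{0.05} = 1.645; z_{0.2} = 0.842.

n = 154

Fisher's z: C = ½·ln((1+r)/(1−r)) = ½·ln(1.5000) = 0.2027.
n = ((z_{α/2} + z_β)/C)² + 3.
(1.645 + 0.842) / 0.2027 = 2.487 / 0.2027 = 12.269.
n = 12.269² + 3 = 150.54 + 3 = 153.5.
Round up.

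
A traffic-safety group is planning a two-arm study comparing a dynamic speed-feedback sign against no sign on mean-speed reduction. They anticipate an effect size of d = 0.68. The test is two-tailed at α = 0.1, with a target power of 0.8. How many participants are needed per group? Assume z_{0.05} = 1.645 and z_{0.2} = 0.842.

n = 27 per group

For two independent groups with equal n: n = 2·((z_{α/2} + z_β) / d)².
z_{α/2} + z_β = 1.645 + 0.842 = 2.487.
n = 2 × (2.487 / 0.68)² = 2 × 3.657² = 2 × 13.38 = 26.8.
Round up to the next whole participant.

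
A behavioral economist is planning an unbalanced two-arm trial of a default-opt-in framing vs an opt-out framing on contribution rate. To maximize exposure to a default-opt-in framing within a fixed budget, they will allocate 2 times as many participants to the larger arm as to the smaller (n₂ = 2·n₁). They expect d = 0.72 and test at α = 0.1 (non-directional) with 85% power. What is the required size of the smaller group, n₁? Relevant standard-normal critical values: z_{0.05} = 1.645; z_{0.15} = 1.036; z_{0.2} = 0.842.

With allocation ratio k = n₂/n₁ = 2, Var(x̄₁−x̄₂) = σ²(1/n₁ + 1/(k·n₁)) = σ²·(k+1)/(k·n₁).
So n₁ = (1 + 1/k)·((z_{α/2} + z_β)/d)² = 1.500 × (2.681/0.72)².
n₁ = 1.500 × 13.87 = 20.8.
Round up: n₁ = 21, giving n₂ = 2 × 21 = 42.

n₁ = 21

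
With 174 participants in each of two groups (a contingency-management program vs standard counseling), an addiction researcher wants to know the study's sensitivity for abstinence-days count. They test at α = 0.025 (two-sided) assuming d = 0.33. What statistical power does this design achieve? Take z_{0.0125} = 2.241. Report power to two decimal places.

power ≈ 0.80

For two equal groups, power = Φ(d·√(n/2) − z_{α/2}).
d·√(n/2) = 0.33 × √(174/2) = 0.33 × 9.327 = 3.078.
z_β = 3.078 − 2.241 = 0.837.
Power = Φ(0.837) = 0.799.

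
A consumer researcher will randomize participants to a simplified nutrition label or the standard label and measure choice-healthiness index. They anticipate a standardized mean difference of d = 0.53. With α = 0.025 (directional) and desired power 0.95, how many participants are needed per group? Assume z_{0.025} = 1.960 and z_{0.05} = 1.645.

n = 93 per group

For two independent groups with equal n: n = 2·((z_{α} + z_β) / d)².
z_{α} + z_β = 1.960 + 1.645 = 3.605.
n = 2 × (3.605 / 0.53)² = 2 × 6.802² = 2 × 46.27 = 92.5.
Round up to the next whole participant.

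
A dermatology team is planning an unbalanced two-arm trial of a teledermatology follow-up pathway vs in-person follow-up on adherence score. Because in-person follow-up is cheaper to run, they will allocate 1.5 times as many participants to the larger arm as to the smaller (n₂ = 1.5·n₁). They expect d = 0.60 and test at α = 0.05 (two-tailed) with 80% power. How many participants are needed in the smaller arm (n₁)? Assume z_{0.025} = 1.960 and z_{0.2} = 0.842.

n₁ = 37

With allocation ratio k = n₂/n₁ = 1.5, Var(x̄₁−x̄₂) = σ²(1/n₁ + 1/(k·n₁)) = σ²·(k+1)/(k·n₁).
So n₁ = (1 + 1/k)·((z_{α/2} + z_β)/d)² = 1.667 × (2.802/0.60)².
n₁ = 1.667 × 21.81 = 36.3.
Round up: n₁ = 37, giving n₂ = ⌈1.5 × 37⌉ = ⌈55.5⌉ = 56.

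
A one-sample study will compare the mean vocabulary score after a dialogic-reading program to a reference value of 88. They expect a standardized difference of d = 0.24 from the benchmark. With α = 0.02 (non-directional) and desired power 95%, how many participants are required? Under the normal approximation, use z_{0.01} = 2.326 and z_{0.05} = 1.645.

n = 274

For a one-sample test: n = ((z_{α/2} + z_β) / d)².
z_{α/2} + z_β = 2.326 + 1.645 = 3.971.
n = (3.971 / 0.24)² = 16.546² = 273.76.
Round up.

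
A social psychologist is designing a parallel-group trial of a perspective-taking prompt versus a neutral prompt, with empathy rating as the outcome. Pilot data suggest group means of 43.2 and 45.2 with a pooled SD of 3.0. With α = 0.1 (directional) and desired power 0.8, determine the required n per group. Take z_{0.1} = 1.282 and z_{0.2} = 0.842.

n = 21 per group

Cohen's d = |M₁ − M₂| / SD_pooled = |43.2 − 45.2| / 3.0 = 2.0 / 3.0 = 0.667.
For two independent groups with equal n: n = 2·((z_{α} + z_β) / d)².
z_{α} + z_β = 1.282 + 0.842 = 2.124.
n = 2 × (2.124 / 0.667)² = 2 × 3.184² = 2 × 10.14 = 20.3.
Round up to the next whole participant.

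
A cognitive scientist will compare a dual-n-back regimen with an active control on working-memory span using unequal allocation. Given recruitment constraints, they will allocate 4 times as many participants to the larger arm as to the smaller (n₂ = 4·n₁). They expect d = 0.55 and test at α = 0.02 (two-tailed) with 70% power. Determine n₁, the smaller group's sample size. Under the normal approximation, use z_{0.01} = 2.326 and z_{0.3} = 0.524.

With allocation ratio k = n₂/n₁ = 4, Var(x̄₁−x̄₂) = σ²(1/n₁ + 1/(k·n₁)) = σ²·(k+1)/(k·n₁).
So n₁ = (1 + 1/k)·((z_{α/2} + z_β)/d)² = 1.250 × (2.850/0.55)².
n₁ = 1.250 × 26.85 = 33.6.
Round up: n₁ = 34, giving n₂ = 4 × 34 = 136.

n₁ = 34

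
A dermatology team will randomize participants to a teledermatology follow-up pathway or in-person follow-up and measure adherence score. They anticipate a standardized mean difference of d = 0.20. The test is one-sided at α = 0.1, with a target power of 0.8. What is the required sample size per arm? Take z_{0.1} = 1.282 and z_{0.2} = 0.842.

n = 226 per group

For two independent groups with equal n: n = 2·((z_{α} + z_β) / d)².
z_{α} + z_β = 1.282 + 0.842 = 2.124.
n = 2 × (2.124 / 0.20)² = 2 × 10.620² = 2 × 112.78 = 225.6.
Round up to the next whole participant.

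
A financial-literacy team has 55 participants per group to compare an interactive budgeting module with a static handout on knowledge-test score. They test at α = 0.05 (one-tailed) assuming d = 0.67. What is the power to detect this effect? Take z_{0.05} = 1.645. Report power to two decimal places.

power ≈ 0.97

For two equal groups, power = Φ(d·√(n/2) − z_{α}).
d·√(n/2) = 0.67 × √(55/2) = 0.67 × 5.244 = 3.514.
z_β = 3.514 − 1.645 = 1.869.
Power = Φ(1.869) = 0.969.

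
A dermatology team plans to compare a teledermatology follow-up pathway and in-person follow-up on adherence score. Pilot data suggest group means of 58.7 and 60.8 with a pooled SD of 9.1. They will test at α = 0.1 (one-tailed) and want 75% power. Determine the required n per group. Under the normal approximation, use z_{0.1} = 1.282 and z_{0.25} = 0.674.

Cohen's d = |M₁ − M₂| / SD_pooled = |58.7 − 60.8| / 9.1 = 2.1 / 9.1 = 0.231.
For two independent groups with equal n: n = 2·((z_{α} + z_β) / d)².
z_{α} + z_β = 1.282 + 0.674 = 1.956.
n = 2 × (1.956 / 0.231)² = 2 × 8.468² = 2 × 71.70 = 143.4.
Round up to the next whole participant.

n = 144 per group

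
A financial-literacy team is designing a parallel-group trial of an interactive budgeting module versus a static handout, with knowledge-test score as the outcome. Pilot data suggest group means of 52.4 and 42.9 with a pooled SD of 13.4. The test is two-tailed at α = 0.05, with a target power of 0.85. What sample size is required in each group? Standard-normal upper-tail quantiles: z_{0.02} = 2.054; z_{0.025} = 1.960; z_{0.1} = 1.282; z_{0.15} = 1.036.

Cohen's d = |M₁ − M₂| / SD_pooled = |52.4 − 42.9| / 13.4 = 9.5 / 13.4 = 0.709.
For two independent groups with equal n: n = 2·((z_{α/2} + z_β) / d)².
z_{α/2} + z_β = 1.960 + 1.036 = 2.996.
n = 2 × (2.996 / 0.709)² = 2 × 4.226² = 2 × 17.86 = 35.7.
Round up to the next whole participant.

n = 36 per group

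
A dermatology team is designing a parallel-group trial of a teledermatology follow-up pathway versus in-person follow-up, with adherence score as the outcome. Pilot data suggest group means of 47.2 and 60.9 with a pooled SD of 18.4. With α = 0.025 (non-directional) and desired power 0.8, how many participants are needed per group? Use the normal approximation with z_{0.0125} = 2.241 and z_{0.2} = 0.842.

Cohen's d = |M₁ − M₂| / SD_pooled = |47.2 − 60.9| / 18.4 = 13.7 / 18.4 = 0.745.
For two independent groups with equal n: n = 2·((z_{α/2} + z_β) / d)².
z_{α/2} + z_β = 2.241 + 0.842 = 3.083.
n = 2 × (3.083 / 0.745)² = 2 × 4.138² = 2 × 17.13 = 34.3.
Round up to the next whole participant.

n = 35 per group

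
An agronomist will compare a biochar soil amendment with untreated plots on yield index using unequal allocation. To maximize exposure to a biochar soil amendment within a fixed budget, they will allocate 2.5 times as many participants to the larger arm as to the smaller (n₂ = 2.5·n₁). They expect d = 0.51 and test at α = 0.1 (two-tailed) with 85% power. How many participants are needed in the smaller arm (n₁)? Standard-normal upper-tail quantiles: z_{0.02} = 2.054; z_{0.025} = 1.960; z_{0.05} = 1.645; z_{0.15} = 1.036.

With allocation ratio k = n₂/n₁ = 2.5, Var(x̄₁−x̄₂) = σ²(1/n₁ + 1/(k·n₁)) = σ²·(k+1)/(k·n₁).
So n₁ = (1 + 1/k)·((z_{α/2} + z_β)/d)² = 1.400 × (2.681/0.51)².
n₁ = 1.400 × 27.63 = 38.7.
Round up: n₁ = 39, giving n₂ = ⌈2.5 × 39⌉ = ⌈97.5⌉ = 98.

n₁ = 39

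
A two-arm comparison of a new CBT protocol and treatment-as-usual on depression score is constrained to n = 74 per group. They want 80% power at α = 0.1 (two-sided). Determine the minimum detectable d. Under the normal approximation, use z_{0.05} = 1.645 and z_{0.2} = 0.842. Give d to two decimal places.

d_min ≈ 0.41

For two independent groups of n = 74 each: d_min = (z_{α/2} + z_β)·√(2/n).
z-sum = 1.645 + 0.842 = 2.487.
d_min = 2.487 × √(2/74) = 2.487 × 0.1644 = 0.409.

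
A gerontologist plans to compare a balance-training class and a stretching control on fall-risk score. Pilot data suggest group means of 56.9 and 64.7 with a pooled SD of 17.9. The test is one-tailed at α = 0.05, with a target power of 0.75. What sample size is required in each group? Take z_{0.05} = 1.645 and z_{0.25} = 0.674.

n = 57 per group

Cohen's d = |M₁ − M₂| / SD_pooled = |56.9 − 64.7| / 17.9 = 7.8 / 17.9 = 0.436.
For two independent groups with equal n: n = 2·((z_{α} + z_β) / d)².
z_{α} + z_β = 1.645 + 0.674 = 2.319.
n = 2 × (2.319 / 0.436)² = 2 × 5.319² = 2 × 28.29 = 56.6.
Round up to the next whole participant.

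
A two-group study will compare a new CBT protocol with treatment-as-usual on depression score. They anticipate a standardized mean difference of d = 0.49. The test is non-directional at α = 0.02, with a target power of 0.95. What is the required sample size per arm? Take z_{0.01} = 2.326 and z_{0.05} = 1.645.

n = 132 per group

For two independent groups with equal n: n = 2·((z_{α/2} + z_β) / d)².
z_{α/2} + z_β = 2.326 + 1.645 = 3.971.
n = 2 × (3.971 / 0.49)² = 2 × 8.104² = 2 × 65.68 = 131.4.
Round up to the next whole participant.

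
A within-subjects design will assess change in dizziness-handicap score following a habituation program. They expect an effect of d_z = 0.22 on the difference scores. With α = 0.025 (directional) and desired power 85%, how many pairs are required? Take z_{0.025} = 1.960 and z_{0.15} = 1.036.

For a paired (one-sample on differences) test: n = ((z_{α} + z_β) / d)².
z_{α} + z_β = 1.960 + 1.036 = 2.996.
n = (2.996 / 0.22)² = 13.618² = 185.45.
Round up.

n = 186 pairs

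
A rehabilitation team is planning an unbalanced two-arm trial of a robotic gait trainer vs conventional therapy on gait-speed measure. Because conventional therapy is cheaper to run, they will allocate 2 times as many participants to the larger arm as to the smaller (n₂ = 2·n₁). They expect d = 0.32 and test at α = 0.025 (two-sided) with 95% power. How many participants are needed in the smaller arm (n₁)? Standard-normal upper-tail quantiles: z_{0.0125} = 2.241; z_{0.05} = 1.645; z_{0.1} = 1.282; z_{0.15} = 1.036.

With allocation ratio k = n₂/n₁ = 2, Var(x̄₁−x̄₂) = σ²(1/n₁ + 1/(k·n₁)) = σ²·(k+1)/(k·n₁).
So n₁ = (1 + 1/k)·((z_{α/2} + z_β)/d)² = 1.500 × (3.886/0.32)².
n₁ = 1.500 × 147.47 = 221.2.
Round up: n₁ = 222, giving n₂ = 2 × 222 = 444.

n₁ = 222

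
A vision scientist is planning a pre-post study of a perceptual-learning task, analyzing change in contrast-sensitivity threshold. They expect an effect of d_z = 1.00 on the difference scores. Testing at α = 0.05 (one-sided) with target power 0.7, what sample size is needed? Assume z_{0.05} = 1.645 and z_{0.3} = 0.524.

For a paired (one-sample on differences) test: n = ((z_{α} + z_β) / d)².
z_{α} + z_β = 1.645 + 0.524 = 2.169.
n = (2.169 / 1.00)² = 2.169² = 4.70.
Round up.

n = 5 pairs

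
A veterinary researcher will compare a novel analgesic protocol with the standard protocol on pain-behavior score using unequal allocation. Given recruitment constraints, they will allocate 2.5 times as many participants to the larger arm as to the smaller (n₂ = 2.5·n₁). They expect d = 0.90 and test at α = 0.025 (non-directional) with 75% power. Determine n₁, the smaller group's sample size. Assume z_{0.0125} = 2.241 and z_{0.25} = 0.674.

With allocation ratio k = n₂/n₁ = 2.5, Var(x̄₁−x̄₂) = σ²(1/n₁ + 1/(k·n₁)) = σ²·(k+1)/(k·n₁).
So n₁ = (1 + 1/k)·((z_{α/2} + z_β)/d)² = 1.400 × (2.915/0.90)².
n₁ = 1.400 × 10.49 = 14.7.
Round up: n₁ = 15, giving n₂ = ⌈2.5 × 15⌉ = ⌈37.5⌉ = 38.

n₁ = 15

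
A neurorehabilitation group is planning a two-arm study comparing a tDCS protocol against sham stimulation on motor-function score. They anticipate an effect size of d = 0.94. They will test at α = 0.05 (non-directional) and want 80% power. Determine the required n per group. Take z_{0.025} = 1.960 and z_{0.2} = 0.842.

For two independent groups with equal n: n = 2·((z_{α/2} + z_β) / d)².
z_{α/2} + z_β = 1.960 + 0.842 = 2.802.
n = 2 × (2.802 / 0.94)² = 2 × 2.981² = 2 × 8.89 = 17.8.
Round up to the next whole participant.

n = 18 per group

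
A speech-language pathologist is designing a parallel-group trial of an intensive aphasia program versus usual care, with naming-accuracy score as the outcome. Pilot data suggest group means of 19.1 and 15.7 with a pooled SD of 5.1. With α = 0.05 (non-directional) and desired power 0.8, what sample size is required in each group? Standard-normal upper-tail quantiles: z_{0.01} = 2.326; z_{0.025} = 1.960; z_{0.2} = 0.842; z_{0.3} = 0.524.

n = 36 per group

Cohen's d = |M₁ − M₂| / SD_pooled = |19.1 − 15.7| / 5.1 = 3.4 / 5.1 = 0.667.
For two independent groups with equal n: n = 2·((z_{α/2} + z_β) / d)².
z_{α/2} + z_β = 1.960 + 0.842 = 2.802.
n = 2 × (2.802 / 0.667)² = 2 × 4.201² = 2 × 17.65 = 35.3.
Round up to the next whole participant.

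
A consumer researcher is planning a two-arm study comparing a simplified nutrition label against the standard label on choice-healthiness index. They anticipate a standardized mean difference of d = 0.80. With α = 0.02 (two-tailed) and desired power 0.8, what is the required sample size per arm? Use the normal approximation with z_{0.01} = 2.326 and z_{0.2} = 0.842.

n = 32 per group

For two independent groups with equal n: n = 2·((z_{α/2} + z_β) / d)².
z_{α/2} + z_β = 2.326 + 0.842 = 3.168.
n = 2 × (3.168 / 0.80)² = 2 × 3.960² = 2 × 15.68 = 31.4.
Round up to the next whole participant.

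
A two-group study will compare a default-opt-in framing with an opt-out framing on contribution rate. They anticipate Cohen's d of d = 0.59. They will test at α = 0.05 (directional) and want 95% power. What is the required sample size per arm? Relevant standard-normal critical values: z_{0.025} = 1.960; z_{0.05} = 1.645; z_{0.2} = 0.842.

n = 63 per group

For two independent groups with equal n: n = 2·((z_{α} + z_β) / d)².
z_{α} + z_β = 1.645 + 1.645 = 3.290.
n = 2 × (3.290 / 0.59)² = 2 × 5.576² = 2 × 31.09 = 62.2.
Round up to the next whole participant.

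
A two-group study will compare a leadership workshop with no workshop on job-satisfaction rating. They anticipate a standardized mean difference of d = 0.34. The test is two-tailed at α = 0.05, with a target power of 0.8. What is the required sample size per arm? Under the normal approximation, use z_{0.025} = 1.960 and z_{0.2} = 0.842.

n = 136 per group

For two independent groups with equal n: n = 2·((z_{α/2} + z_β) / d)².
z_{α/2} + z_β = 1.960 + 0.842 = 2.802.
n = 2 × (2.802 / 0.34)² = 2 × 8.241² = 2 × 67.92 = 135.8.
Round up to the next whole participant.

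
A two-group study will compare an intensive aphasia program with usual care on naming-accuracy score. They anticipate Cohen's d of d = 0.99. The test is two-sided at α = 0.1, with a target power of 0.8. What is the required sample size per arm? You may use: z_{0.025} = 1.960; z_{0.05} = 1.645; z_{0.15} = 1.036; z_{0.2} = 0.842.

For two independent groups with equal n: n = 2·((z_{α/2} + z_β) / d)².
z_{α/2} + z_β = 1.645 + 0.842 = 2.487.
n = 2 × (2.487 / 0.99)² = 2 × 2.512² = 2 × 6.31 = 12.6.
Round up to the next whole participant.

n = 13 per group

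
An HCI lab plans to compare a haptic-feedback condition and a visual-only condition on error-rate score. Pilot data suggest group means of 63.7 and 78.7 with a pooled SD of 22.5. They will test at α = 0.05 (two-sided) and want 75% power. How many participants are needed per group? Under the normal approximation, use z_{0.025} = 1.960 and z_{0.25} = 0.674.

n = 32 per group

Cohen's d = |M₁ − M₂| / SD_pooled = |63.7 − 78.7| / 22.5 = 15.0 / 22.5 = 0.667.
For two independent groups with equal n: n = 2·((z_{α/2} + z_β) / d)².
z_{α/2} + z_β = 1.960 + 0.674 = 2.634.
n = 2 × (2.634 / 0.667)² = 2 × 3.949² = 2 × 15.59 = 31.2.
Round up to the next whole participant.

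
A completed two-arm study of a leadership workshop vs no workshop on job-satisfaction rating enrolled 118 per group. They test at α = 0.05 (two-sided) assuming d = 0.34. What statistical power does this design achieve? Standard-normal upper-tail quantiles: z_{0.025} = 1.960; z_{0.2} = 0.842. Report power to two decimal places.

For two equal groups, power = Φ(d·√(n/2) − z_{α/2}).
d·√(n/2) = 0.34 × √(118/2) = 0.34 × 7.681 = 2.612.
z_β = 2.612 − 1.960 = 0.652.
Power = Φ(0.652) = 0.743.

power ≈ 0.74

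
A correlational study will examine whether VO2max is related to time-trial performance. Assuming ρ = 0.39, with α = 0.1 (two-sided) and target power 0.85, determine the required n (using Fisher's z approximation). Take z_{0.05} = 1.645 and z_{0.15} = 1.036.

n = 46

Fisher's z: C = ½·ln((1+r)/(1−r)) = ½·ln(2.2787) = 0.4118.
n = ((z_{α/2} + z_β)/C)² + 3.
(1.645 + 1.036) / 0.4118 = 2.681 / 0.4118 = 6.510.
n = 6.510² + 3 = 42.39 + 3 = 45.4.
Round up.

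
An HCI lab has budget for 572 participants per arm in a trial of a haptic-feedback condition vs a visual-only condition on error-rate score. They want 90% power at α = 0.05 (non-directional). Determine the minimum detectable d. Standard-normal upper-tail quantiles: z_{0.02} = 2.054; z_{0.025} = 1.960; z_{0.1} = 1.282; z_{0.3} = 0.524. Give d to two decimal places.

d_min ≈ 0.19

For two independent groups of n = 572 each: d_min = (z_{α/2} + z_β)·√(2/n).
z-sum = 1.960 + 1.282 = 3.242.
d_min = 3.242 × √(2/572) = 3.242 × 0.0591 = 0.192.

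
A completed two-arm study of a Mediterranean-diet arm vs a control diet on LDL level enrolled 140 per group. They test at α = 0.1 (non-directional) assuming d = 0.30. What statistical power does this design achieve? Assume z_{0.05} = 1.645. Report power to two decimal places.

power ≈ 0.81

For two equal groups, power = Φ(d·√(n/2) − z_{α/2}).
d·√(n/2) = 0.30 × √(140/2) = 0.30 × 8.367 = 2.510.
z_β = 2.510 − 1.645 = 0.865.
Power = Φ(0.865) = 0.806.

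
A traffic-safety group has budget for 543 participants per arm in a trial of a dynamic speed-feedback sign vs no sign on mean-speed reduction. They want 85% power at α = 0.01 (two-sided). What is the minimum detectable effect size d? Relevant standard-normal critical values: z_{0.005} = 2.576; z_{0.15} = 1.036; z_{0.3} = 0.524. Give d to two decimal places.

d_min ≈ 0.22

For two independent groups of n = 543 each: d_min = (z_{α/2} + z_β)·√(2/n).
z-sum = 2.576 + 1.036 = 3.612.
d_min = 3.612 × √(2/543) = 3.612 × 0.0607 = 0.219.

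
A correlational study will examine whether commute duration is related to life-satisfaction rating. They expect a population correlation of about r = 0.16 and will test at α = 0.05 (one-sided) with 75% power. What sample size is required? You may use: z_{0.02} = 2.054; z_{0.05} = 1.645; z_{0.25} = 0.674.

Fisher's z: C = ½·ln((1+r)/(1−r)) = ½·ln(1.3810) = 0.1614.
n = ((z_{α} + z_β)/C)² + 3.
(1.645 + 0.674) / 0.1614 = 2.319 / 0.1614 = 14.368.
n = 14.368² + 3 = 206.44 + 3 = 209.4.
Round up.

n = 210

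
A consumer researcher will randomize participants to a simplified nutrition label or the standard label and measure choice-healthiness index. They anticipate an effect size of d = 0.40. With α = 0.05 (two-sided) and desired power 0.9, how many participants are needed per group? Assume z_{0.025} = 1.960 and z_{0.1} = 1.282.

For two independent groups with equal n: n = 2·((z_{α/2} + z_β) / d)².
z_{α/2} + z_β = 1.960 + 1.282 = 3.242.
n = 2 × (3.242 / 0.40)² = 2 × 8.105² = 2 × 65.69 = 131.4.
Round up to the next whole participant.

n = 132 per group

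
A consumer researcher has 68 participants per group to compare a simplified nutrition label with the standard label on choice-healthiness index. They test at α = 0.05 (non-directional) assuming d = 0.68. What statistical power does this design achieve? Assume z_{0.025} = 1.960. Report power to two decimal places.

For two equal groups, power = Φ(d·√(n/2) − z_{α/2}).
d·√(n/2) = 0.68 × √(68/2) = 0.68 × 5.831 = 3.965.
z_β = 3.965 − 1.960 = 2.005.
Power = Φ(2.005) = 0.978.

power ≈ 0.98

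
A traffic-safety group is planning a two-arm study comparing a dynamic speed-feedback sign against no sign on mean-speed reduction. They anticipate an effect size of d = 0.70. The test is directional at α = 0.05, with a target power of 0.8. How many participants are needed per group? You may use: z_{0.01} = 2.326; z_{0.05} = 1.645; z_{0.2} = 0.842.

For two independent groups with equal n: n = 2·((z_{α} + z_β) / d)².
z_{α} + z_β = 1.645 + 0.842 = 2.487.
n = 2 × (2.487 / 0.70)² = 2 × 3.553² = 2 × 12.62 = 25.2.
Round up to the next whole participant.

n = 26 per group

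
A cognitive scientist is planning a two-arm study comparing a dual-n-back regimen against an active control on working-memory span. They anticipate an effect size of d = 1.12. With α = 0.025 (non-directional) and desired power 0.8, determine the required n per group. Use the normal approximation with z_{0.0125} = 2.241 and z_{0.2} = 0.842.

For two independent groups with equal n: n = 2·((z_{α/2} + z_β) / d)².
z_{α/2} + z_β = 2.241 + 0.842 = 3.083.
n = 2 × (3.083 / 1.12)² = 2 × 2.753² = 2 × 7.58 = 15.2.
Round up to the next whole participant.

n = 16 per group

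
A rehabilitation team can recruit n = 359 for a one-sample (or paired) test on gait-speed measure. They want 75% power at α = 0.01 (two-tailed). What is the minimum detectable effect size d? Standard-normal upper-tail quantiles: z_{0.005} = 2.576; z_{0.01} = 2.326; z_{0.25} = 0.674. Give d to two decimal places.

For a single sample (or paired design) of n = 359: d_min = (z_{α/2} + z_β)/√n.
z-sum = 2.576 + 0.674 = 3.250.
d_min = 3.250 / √359 = 3.250 / 18.947 = 0.172.

d_min ≈ 0.17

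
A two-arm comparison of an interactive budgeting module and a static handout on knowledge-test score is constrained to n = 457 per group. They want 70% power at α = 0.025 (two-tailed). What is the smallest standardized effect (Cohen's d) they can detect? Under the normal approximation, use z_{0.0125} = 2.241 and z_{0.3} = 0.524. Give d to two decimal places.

For two independent groups of n = 457 each: d_min = (z_{α/2} + z_β)·√(2/n).
z-sum = 2.241 + 0.524 = 2.765.
d_min = 2.765 × √(2/457) = 2.765 × 0.0662 = 0.183.

d_min ≈ 0.18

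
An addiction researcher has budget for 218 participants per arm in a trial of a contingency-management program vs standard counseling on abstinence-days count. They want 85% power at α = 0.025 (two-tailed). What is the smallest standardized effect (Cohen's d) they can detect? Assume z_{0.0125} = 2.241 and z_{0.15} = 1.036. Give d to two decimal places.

d_min ≈ 0.31

For two independent groups of n = 218 each: d_min = (z_{α/2} + z_β)·√(2/n).
z-sum = 2.241 + 1.036 = 3.277.
d_min = 3.277 × √(2/218) = 3.277 × 0.0958 = 0.314.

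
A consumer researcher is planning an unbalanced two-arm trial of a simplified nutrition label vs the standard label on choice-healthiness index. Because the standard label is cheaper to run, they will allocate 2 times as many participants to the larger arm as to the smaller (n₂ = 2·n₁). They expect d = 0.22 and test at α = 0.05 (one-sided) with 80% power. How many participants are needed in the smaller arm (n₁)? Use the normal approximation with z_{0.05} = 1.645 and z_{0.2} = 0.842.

With allocation ratio k = n₂/n₁ = 2, Var(x̄₁−x̄₂) = σ²(1/n₁ + 1/(k·n₁)) = σ²·(k+1)/(k·n₁).
So n₁ = (1 + 1/k)·((z_{α} + z_β)/d)² = 1.500 × (2.487/0.22)².
n₁ = 1.500 × 127.79 = 191.7.
Round up: n₁ = 192, giving n₂ = 2 × 192 = 384.

n₁ = 192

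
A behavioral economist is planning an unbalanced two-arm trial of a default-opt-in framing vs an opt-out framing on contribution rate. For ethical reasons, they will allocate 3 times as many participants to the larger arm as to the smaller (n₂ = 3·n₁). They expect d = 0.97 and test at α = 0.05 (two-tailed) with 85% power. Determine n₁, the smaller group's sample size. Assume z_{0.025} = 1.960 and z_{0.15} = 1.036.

With allocation ratio k = n₂/n₁ = 3, Var(x̄₁−x̄₂) = σ²(1/n₁ + 1/(k·n₁)) = σ²·(k+1)/(k·n₁).
So n₁ = (1 + 1/k)·((z_{α/2} + z_β)/d)² = 1.333 × (2.996/0.97)².
n₁ = 1.333 × 9.54 = 12.7.
Round up: n₁ = 13, giving n₂ = 3 × 13 = 39.

n₁ = 13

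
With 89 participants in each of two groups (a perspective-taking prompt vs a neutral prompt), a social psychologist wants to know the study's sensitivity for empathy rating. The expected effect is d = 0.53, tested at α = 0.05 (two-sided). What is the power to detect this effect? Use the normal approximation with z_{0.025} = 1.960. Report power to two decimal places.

For two equal groups, power = Φ(d·√(n/2) − z_{α/2}).
d·√(n/2) = 0.53 × √(89/2) = 0.53 × 6.671 = 3.536.
z_β = 3.536 − 1.960 = 1.576.
Power = Φ(1.576) = 0.942.

power ≈ 0.94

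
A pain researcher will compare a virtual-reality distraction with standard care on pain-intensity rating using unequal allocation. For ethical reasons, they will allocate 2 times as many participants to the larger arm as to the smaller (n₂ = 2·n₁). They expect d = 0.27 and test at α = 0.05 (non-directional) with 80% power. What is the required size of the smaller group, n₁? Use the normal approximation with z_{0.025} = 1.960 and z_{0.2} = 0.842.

n₁ = 162

With allocation ratio k = n₂/n₁ = 2, Var(x̄₁−x̄₂) = σ²(1/n₁ + 1/(k·n₁)) = σ²·(k+1)/(k·n₁).
So n₁ = (1 + 1/k)·((z_{α/2} + z_β)/d)² = 1.500 × (2.802/0.27)².
n₁ = 1.500 × 107.70 = 161.5.
Round up: n₁ = 162, giving n₂ = 2 × 162 = 324.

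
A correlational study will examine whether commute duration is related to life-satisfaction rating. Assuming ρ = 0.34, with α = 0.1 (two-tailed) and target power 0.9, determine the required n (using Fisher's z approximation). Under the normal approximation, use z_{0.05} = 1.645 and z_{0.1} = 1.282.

Fisher's z: C = ½·ln((1+r)/(1−r)) = ½·ln(2.0303) = 0.3541.
n = ((z_{α/2} + z_β)/C)² + 3.
(1.645 + 1.282) / 0.3541 = 2.927 / 0.3541 = 8.266.
n = 8.266² + 3 = 68.33 + 3 = 71.3.
Round up.

n = 72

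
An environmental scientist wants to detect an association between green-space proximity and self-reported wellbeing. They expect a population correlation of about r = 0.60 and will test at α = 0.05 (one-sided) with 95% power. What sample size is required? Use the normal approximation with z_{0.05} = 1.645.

n = 26

Fisher's z: C = ½·ln((1+r)/(1−r)) = ½·ln(4.0000) = 0.6931.
n = ((z_{α} + z_β)/C)² + 3.
(1.645 + 1.645) / 0.6931 = 3.290 / 0.6931 = 4.747.
n = 4.747² + 3 = 22.53 + 3 = 25.5.
Round up.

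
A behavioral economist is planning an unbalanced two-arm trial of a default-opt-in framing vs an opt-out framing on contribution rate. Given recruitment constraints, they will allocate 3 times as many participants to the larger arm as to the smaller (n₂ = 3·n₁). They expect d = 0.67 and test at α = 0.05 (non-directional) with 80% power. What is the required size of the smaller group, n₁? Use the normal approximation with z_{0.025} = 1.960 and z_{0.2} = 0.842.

With allocation ratio k = n₂/n₁ = 3, Var(x̄₁−x̄₂) = σ²(1/n₁ + 1/(k·n₁)) = σ²·(k+1)/(k·n₁).
So n₁ = (1 + 1/k)·((z_{α/2} + z_β)/d)² = 1.333 × (2.802/0.67)².
n₁ = 1.333 × 17.49 = 23.3.
Round up: n₁ = 24, giving n₂ = 3 × 24 = 72.

n₁ = 24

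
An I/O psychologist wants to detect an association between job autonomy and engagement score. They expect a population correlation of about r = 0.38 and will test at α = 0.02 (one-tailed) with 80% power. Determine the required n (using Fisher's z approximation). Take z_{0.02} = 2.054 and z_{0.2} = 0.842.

n = 56

Fisher's z: C = ½·ln((1+r)/(1−r)) = ½·ln(2.2258) = 0.4001.
n = ((z_{α} + z_β)/C)² + 3.
(2.054 + 0.842) / 0.4001 = 2.896 / 0.4001 = 7.238.
n = 7.238² + 3 = 52.39 + 3 = 55.4.
Round up.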